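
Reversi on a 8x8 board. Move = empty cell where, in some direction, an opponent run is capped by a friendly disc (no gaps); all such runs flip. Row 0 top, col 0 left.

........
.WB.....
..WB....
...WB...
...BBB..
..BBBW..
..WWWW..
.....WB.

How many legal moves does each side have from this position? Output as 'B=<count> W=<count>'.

-- B to move --
(0,0): flips 3 -> legal
(0,1): no bracket -> illegal
(0,2): no bracket -> illegal
(1,0): flips 1 -> legal
(1,3): no bracket -> illegal
(2,0): no bracket -> illegal
(2,1): flips 1 -> legal
(2,4): no bracket -> illegal
(3,1): no bracket -> illegal
(3,2): flips 2 -> legal
(4,2): no bracket -> illegal
(4,6): no bracket -> illegal
(5,1): no bracket -> illegal
(5,6): flips 1 -> legal
(6,1): no bracket -> illegal
(6,6): flips 1 -> legal
(7,1): flips 1 -> legal
(7,2): flips 2 -> legal
(7,3): flips 1 -> legal
(7,4): flips 3 -> legal
B mobility = 10
-- W to move --
(0,1): no bracket -> illegal
(0,2): flips 1 -> legal
(0,3): no bracket -> illegal
(1,3): flips 2 -> legal
(1,4): no bracket -> illegal
(2,1): no bracket -> illegal
(2,4): flips 4 -> legal
(2,5): no bracket -> illegal
(3,2): flips 2 -> legal
(3,5): flips 4 -> legal
(3,6): flips 2 -> legal
(4,1): flips 1 -> legal
(4,2): flips 2 -> legal
(4,6): no bracket -> illegal
(5,1): flips 3 -> legal
(5,6): no bracket -> illegal
(6,1): no bracket -> illegal
(6,6): no bracket -> illegal
(6,7): no bracket -> illegal
(7,7): flips 1 -> legal
W mobility = 10

Answer: B=10 W=10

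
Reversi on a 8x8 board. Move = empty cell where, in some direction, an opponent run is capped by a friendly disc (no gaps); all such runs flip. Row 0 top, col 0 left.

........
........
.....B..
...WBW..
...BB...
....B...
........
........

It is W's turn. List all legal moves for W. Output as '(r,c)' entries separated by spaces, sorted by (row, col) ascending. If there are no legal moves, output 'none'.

(1,4): no bracket -> illegal
(1,5): flips 1 -> legal
(1,6): no bracket -> illegal
(2,3): no bracket -> illegal
(2,4): no bracket -> illegal
(2,6): no bracket -> illegal
(3,2): no bracket -> illegal
(3,6): no bracket -> illegal
(4,2): no bracket -> illegal
(4,5): no bracket -> illegal
(5,2): no bracket -> illegal
(5,3): flips 2 -> legal
(5,5): flips 1 -> legal
(6,3): no bracket -> illegal
(6,4): no bracket -> illegal
(6,5): no bracket -> illegal

Answer: (1,5) (5,3) (5,5)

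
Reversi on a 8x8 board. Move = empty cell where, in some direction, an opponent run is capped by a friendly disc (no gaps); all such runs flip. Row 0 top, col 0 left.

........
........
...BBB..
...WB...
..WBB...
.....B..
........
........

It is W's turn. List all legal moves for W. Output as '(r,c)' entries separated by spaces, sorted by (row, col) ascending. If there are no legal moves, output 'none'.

Answer: (1,3) (1,5) (3,5) (4,5) (5,3) (6,6)

Derivation:
(1,2): no bracket -> illegal
(1,3): flips 1 -> legal
(1,4): no bracket -> illegal
(1,5): flips 1 -> legal
(1,6): no bracket -> illegal
(2,2): no bracket -> illegal
(2,6): no bracket -> illegal
(3,2): no bracket -> illegal
(3,5): flips 1 -> legal
(3,6): no bracket -> illegal
(4,5): flips 2 -> legal
(4,6): no bracket -> illegal
(5,2): no bracket -> illegal
(5,3): flips 1 -> legal
(5,4): no bracket -> illegal
(5,6): no bracket -> illegal
(6,4): no bracket -> illegal
(6,5): no bracket -> illegal
(6,6): flips 2 -> legal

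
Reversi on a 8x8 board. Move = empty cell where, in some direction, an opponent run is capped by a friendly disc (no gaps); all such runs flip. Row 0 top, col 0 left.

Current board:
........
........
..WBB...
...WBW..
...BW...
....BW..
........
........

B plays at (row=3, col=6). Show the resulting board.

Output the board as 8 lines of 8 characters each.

Answer: ........
........
..WBB...
...WBBB.
...BW...
....BW..
........
........

Derivation:
Place B at (3,6); scan 8 dirs for brackets.
Dir NW: first cell '.' (not opp) -> no flip
Dir N: first cell '.' (not opp) -> no flip
Dir NE: first cell '.' (not opp) -> no flip
Dir W: opp run (3,5) capped by B -> flip
Dir E: first cell '.' (not opp) -> no flip
Dir SW: first cell '.' (not opp) -> no flip
Dir S: first cell '.' (not opp) -> no flip
Dir SE: first cell '.' (not opp) -> no flip
All flips: (3,5)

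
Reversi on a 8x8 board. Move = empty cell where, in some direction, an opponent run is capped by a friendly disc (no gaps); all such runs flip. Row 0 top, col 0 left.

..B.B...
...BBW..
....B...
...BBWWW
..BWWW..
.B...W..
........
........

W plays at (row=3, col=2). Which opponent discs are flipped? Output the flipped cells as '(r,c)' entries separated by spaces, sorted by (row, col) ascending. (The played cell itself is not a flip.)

Dir NW: first cell '.' (not opp) -> no flip
Dir N: first cell '.' (not opp) -> no flip
Dir NE: first cell '.' (not opp) -> no flip
Dir W: first cell '.' (not opp) -> no flip
Dir E: opp run (3,3) (3,4) capped by W -> flip
Dir SW: first cell '.' (not opp) -> no flip
Dir S: opp run (4,2), next='.' -> no flip
Dir SE: first cell 'W' (not opp) -> no flip

Answer: (3,3) (3,4)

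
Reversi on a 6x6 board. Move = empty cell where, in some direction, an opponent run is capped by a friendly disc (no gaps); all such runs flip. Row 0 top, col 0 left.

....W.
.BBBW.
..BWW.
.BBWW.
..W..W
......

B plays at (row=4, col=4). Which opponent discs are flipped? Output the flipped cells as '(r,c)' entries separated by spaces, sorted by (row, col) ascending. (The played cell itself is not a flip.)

Answer: (3,3)

Derivation:
Dir NW: opp run (3,3) capped by B -> flip
Dir N: opp run (3,4) (2,4) (1,4) (0,4), next=edge -> no flip
Dir NE: first cell '.' (not opp) -> no flip
Dir W: first cell '.' (not opp) -> no flip
Dir E: opp run (4,5), next=edge -> no flip
Dir SW: first cell '.' (not opp) -> no flip
Dir S: first cell '.' (not opp) -> no flip
Dir SE: first cell '.' (not opp) -> no flip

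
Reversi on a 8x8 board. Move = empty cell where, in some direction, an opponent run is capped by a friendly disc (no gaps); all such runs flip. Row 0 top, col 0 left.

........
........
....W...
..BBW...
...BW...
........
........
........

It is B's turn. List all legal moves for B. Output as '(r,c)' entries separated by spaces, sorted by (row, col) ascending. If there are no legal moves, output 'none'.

Answer: (1,5) (2,5) (3,5) (4,5) (5,5)

Derivation:
(1,3): no bracket -> illegal
(1,4): no bracket -> illegal
(1,5): flips 1 -> legal
(2,3): no bracket -> illegal
(2,5): flips 1 -> legal
(3,5): flips 1 -> legal
(4,5): flips 1 -> legal
(5,3): no bracket -> illegal
(5,4): no bracket -> illegal
(5,5): flips 1 -> legal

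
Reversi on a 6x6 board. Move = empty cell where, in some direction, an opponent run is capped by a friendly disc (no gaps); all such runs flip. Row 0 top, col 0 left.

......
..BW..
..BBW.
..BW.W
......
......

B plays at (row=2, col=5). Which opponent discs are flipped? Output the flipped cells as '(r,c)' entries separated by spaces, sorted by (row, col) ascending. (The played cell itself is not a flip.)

Dir NW: first cell '.' (not opp) -> no flip
Dir N: first cell '.' (not opp) -> no flip
Dir NE: edge -> no flip
Dir W: opp run (2,4) capped by B -> flip
Dir E: edge -> no flip
Dir SW: first cell '.' (not opp) -> no flip
Dir S: opp run (3,5), next='.' -> no flip
Dir SE: edge -> no flip

Answer: (2,4)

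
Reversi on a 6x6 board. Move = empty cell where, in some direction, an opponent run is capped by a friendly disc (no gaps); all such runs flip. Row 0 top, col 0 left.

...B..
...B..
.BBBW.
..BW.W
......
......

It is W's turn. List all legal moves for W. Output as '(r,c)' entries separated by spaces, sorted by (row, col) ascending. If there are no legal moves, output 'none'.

(0,2): flips 1 -> legal
(0,4): no bracket -> illegal
(1,0): no bracket -> illegal
(1,1): flips 1 -> legal
(1,2): no bracket -> illegal
(1,4): no bracket -> illegal
(2,0): flips 3 -> legal
(3,0): no bracket -> illegal
(3,1): flips 1 -> legal
(3,4): no bracket -> illegal
(4,1): no bracket -> illegal
(4,2): no bracket -> illegal
(4,3): no bracket -> illegal

Answer: (0,2) (1,1) (2,0) (3,1)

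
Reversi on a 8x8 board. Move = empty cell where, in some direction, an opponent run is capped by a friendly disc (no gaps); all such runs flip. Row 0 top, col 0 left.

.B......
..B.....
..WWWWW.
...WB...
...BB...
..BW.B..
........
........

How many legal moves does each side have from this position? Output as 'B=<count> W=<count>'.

Answer: B=8 W=7

Derivation:
-- B to move --
(1,1): flips 2 -> legal
(1,3): flips 2 -> legal
(1,4): flips 1 -> legal
(1,5): no bracket -> illegal
(1,6): flips 1 -> legal
(1,7): no bracket -> illegal
(2,1): no bracket -> illegal
(2,7): no bracket -> illegal
(3,1): no bracket -> illegal
(3,2): flips 2 -> legal
(3,5): no bracket -> illegal
(3,6): no bracket -> illegal
(3,7): no bracket -> illegal
(4,2): no bracket -> illegal
(5,4): flips 1 -> legal
(6,2): flips 1 -> legal
(6,3): flips 1 -> legal
(6,4): no bracket -> illegal
B mobility = 8
-- W to move --
(0,0): no bracket -> illegal
(0,2): flips 1 -> legal
(0,3): no bracket -> illegal
(1,0): no bracket -> illegal
(1,1): no bracket -> illegal
(1,3): no bracket -> illegal
(2,1): no bracket -> illegal
(3,2): no bracket -> illegal
(3,5): flips 2 -> legal
(4,1): no bracket -> illegal
(4,2): no bracket -> illegal
(4,5): flips 1 -> legal
(4,6): no bracket -> illegal
(5,1): flips 1 -> legal
(5,4): flips 2 -> legal
(5,6): no bracket -> illegal
(6,1): flips 3 -> legal
(6,2): no bracket -> illegal
(6,3): no bracket -> illegal
(6,4): no bracket -> illegal
(6,5): no bracket -> illegal
(6,6): flips 2 -> legal
W mobility = 7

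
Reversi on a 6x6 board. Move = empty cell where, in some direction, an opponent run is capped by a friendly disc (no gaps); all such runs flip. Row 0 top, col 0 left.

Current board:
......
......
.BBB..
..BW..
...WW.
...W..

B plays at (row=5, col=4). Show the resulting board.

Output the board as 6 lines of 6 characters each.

Place B at (5,4); scan 8 dirs for brackets.
Dir NW: opp run (4,3) capped by B -> flip
Dir N: opp run (4,4), next='.' -> no flip
Dir NE: first cell '.' (not opp) -> no flip
Dir W: opp run (5,3), next='.' -> no flip
Dir E: first cell '.' (not opp) -> no flip
Dir SW: edge -> no flip
Dir S: edge -> no flip
Dir SE: edge -> no flip
All flips: (4,3)

Answer: ......
......
.BBB..
..BW..
...BW.
...WB.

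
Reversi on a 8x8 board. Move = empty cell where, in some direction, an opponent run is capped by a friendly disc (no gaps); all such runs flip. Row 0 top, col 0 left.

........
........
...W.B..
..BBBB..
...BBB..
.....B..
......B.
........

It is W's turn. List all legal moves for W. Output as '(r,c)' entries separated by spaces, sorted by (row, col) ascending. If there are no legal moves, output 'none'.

Answer: (4,1) (5,3) (5,6)

Derivation:
(1,4): no bracket -> illegal
(1,5): no bracket -> illegal
(1,6): no bracket -> illegal
(2,1): no bracket -> illegal
(2,2): no bracket -> illegal
(2,4): no bracket -> illegal
(2,6): no bracket -> illegal
(3,1): no bracket -> illegal
(3,6): no bracket -> illegal
(4,1): flips 1 -> legal
(4,2): no bracket -> illegal
(4,6): no bracket -> illegal
(5,2): no bracket -> illegal
(5,3): flips 2 -> legal
(5,4): no bracket -> illegal
(5,6): flips 2 -> legal
(5,7): no bracket -> illegal
(6,4): no bracket -> illegal
(6,5): no bracket -> illegal
(6,7): no bracket -> illegal
(7,5): no bracket -> illegal
(7,6): no bracket -> illegal
(7,7): no bracket -> illegal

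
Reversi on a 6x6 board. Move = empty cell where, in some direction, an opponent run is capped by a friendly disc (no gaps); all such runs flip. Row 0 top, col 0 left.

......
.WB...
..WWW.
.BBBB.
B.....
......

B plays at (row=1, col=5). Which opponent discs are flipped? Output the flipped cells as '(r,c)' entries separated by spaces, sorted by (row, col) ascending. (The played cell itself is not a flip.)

Dir NW: first cell '.' (not opp) -> no flip
Dir N: first cell '.' (not opp) -> no flip
Dir NE: edge -> no flip
Dir W: first cell '.' (not opp) -> no flip
Dir E: edge -> no flip
Dir SW: opp run (2,4) capped by B -> flip
Dir S: first cell '.' (not opp) -> no flip
Dir SE: edge -> no flip

Answer: (2,4)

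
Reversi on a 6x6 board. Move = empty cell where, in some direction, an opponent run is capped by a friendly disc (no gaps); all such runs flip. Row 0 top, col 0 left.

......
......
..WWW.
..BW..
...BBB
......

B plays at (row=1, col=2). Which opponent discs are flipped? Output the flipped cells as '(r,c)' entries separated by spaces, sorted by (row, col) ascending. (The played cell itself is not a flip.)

Dir NW: first cell '.' (not opp) -> no flip
Dir N: first cell '.' (not opp) -> no flip
Dir NE: first cell '.' (not opp) -> no flip
Dir W: first cell '.' (not opp) -> no flip
Dir E: first cell '.' (not opp) -> no flip
Dir SW: first cell '.' (not opp) -> no flip
Dir S: opp run (2,2) capped by B -> flip
Dir SE: opp run (2,3), next='.' -> no flip

Answer: (2,2)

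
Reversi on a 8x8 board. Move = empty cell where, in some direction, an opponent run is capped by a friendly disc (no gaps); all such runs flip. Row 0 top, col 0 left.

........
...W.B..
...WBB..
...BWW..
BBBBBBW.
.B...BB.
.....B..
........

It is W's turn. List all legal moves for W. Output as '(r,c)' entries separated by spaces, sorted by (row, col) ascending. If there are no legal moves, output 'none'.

Answer: (0,5) (1,4) (1,6) (2,6) (3,2) (5,2) (5,3) (5,4) (6,4) (6,6) (6,7) (7,5)

Derivation:
(0,4): no bracket -> illegal
(0,5): flips 2 -> legal
(0,6): no bracket -> illegal
(1,4): flips 1 -> legal
(1,6): flips 1 -> legal
(2,2): no bracket -> illegal
(2,6): flips 2 -> legal
(3,0): no bracket -> illegal
(3,1): no bracket -> illegal
(3,2): flips 1 -> legal
(3,6): no bracket -> illegal
(4,7): no bracket -> illegal
(5,0): no bracket -> illegal
(5,2): flips 1 -> legal
(5,3): flips 3 -> legal
(5,4): flips 1 -> legal
(5,7): no bracket -> illegal
(6,0): no bracket -> illegal
(6,1): no bracket -> illegal
(6,2): no bracket -> illegal
(6,4): flips 1 -> legal
(6,6): flips 1 -> legal
(6,7): flips 2 -> legal
(7,4): no bracket -> illegal
(7,5): flips 3 -> legal
(7,6): no bracket -> illegal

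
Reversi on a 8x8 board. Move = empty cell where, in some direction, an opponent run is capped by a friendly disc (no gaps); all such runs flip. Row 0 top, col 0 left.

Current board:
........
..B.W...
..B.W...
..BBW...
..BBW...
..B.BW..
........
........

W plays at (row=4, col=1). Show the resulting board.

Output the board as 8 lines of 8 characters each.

Place W at (4,1); scan 8 dirs for brackets.
Dir NW: first cell '.' (not opp) -> no flip
Dir N: first cell '.' (not opp) -> no flip
Dir NE: opp run (3,2), next='.' -> no flip
Dir W: first cell '.' (not opp) -> no flip
Dir E: opp run (4,2) (4,3) capped by W -> flip
Dir SW: first cell '.' (not opp) -> no flip
Dir S: first cell '.' (not opp) -> no flip
Dir SE: opp run (5,2), next='.' -> no flip
All flips: (4,2) (4,3)

Answer: ........
..B.W...
..B.W...
..BBW...
.WWWW...
..B.BW..
........
........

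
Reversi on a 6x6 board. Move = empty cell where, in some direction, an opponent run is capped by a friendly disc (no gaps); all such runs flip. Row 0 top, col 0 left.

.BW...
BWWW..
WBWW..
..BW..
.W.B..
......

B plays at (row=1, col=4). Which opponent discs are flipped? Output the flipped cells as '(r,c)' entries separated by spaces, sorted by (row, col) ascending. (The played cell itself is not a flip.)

Answer: (1,1) (1,2) (1,3) (2,3)

Derivation:
Dir NW: first cell '.' (not opp) -> no flip
Dir N: first cell '.' (not opp) -> no flip
Dir NE: first cell '.' (not opp) -> no flip
Dir W: opp run (1,3) (1,2) (1,1) capped by B -> flip
Dir E: first cell '.' (not opp) -> no flip
Dir SW: opp run (2,3) capped by B -> flip
Dir S: first cell '.' (not opp) -> no flip
Dir SE: first cell '.' (not opp) -> no flip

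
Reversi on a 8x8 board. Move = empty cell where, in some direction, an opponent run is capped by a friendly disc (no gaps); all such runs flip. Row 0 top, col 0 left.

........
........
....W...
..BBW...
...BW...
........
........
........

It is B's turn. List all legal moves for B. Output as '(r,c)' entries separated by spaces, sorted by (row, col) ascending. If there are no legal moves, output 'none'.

Answer: (1,5) (2,5) (3,5) (4,5) (5,5)

Derivation:
(1,3): no bracket -> illegal
(1,4): no bracket -> illegal
(1,5): flips 1 -> legal
(2,3): no bracket -> illegal
(2,5): flips 1 -> legal
(3,5): flips 1 -> legal
(4,5): flips 1 -> legal
(5,3): no bracket -> illegal
(5,4): no bracket -> illegal
(5,5): flips 1 -> legal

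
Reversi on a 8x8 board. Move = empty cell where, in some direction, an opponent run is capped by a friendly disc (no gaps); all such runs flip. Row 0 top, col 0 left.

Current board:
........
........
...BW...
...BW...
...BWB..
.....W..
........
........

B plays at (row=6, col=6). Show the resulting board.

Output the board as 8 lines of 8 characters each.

Answer: ........
........
...BW...
...BW...
...BBB..
.....B..
......B.
........

Derivation:
Place B at (6,6); scan 8 dirs for brackets.
Dir NW: opp run (5,5) (4,4) capped by B -> flip
Dir N: first cell '.' (not opp) -> no flip
Dir NE: first cell '.' (not opp) -> no flip
Dir W: first cell '.' (not opp) -> no flip
Dir E: first cell '.' (not opp) -> no flip
Dir SW: first cell '.' (not opp) -> no flip
Dir S: first cell '.' (not opp) -> no flip
Dir SE: first cell '.' (not opp) -> no flip
All flips: (4,4) (5,5)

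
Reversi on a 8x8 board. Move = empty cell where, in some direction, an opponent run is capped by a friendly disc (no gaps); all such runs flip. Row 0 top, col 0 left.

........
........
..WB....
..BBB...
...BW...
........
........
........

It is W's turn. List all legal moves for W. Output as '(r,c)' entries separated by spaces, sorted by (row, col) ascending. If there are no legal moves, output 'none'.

Answer: (2,4) (4,2)

Derivation:
(1,2): no bracket -> illegal
(1,3): no bracket -> illegal
(1,4): no bracket -> illegal
(2,1): no bracket -> illegal
(2,4): flips 2 -> legal
(2,5): no bracket -> illegal
(3,1): no bracket -> illegal
(3,5): no bracket -> illegal
(4,1): no bracket -> illegal
(4,2): flips 2 -> legal
(4,5): no bracket -> illegal
(5,2): no bracket -> illegal
(5,3): no bracket -> illegal
(5,4): no bracket -> illegal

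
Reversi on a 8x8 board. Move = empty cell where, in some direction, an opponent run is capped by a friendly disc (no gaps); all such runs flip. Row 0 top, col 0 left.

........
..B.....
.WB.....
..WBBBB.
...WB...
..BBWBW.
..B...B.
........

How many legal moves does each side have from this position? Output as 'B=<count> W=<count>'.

-- B to move --
(1,0): no bracket -> illegal
(1,1): no bracket -> illegal
(2,0): flips 1 -> legal
(2,3): no bracket -> illegal
(3,0): flips 1 -> legal
(3,1): flips 1 -> legal
(4,1): no bracket -> illegal
(4,2): flips 2 -> legal
(4,5): no bracket -> illegal
(4,6): flips 1 -> legal
(4,7): no bracket -> illegal
(5,7): flips 1 -> legal
(6,3): no bracket -> illegal
(6,4): flips 1 -> legal
(6,5): no bracket -> illegal
(6,7): no bracket -> illegal
B mobility = 7
-- W to move --
(0,1): no bracket -> illegal
(0,2): flips 2 -> legal
(0,3): flips 1 -> legal
(1,1): no bracket -> illegal
(1,3): no bracket -> illegal
(2,3): flips 2 -> legal
(2,4): flips 2 -> legal
(2,5): flips 1 -> legal
(2,6): no bracket -> illegal
(2,7): no bracket -> illegal
(3,1): no bracket -> illegal
(3,7): flips 4 -> legal
(4,1): no bracket -> illegal
(4,2): no bracket -> illegal
(4,5): flips 1 -> legal
(4,6): no bracket -> illegal
(4,7): no bracket -> illegal
(5,1): flips 2 -> legal
(5,7): no bracket -> illegal
(6,1): flips 1 -> legal
(6,3): flips 1 -> legal
(6,4): no bracket -> illegal
(6,5): no bracket -> illegal
(6,7): no bracket -> illegal
(7,1): no bracket -> illegal
(7,2): no bracket -> illegal
(7,3): no bracket -> illegal
(7,5): no bracket -> illegal
(7,6): flips 1 -> legal
(7,7): no bracket -> illegal
W mobility = 11

Answer: B=7 W=11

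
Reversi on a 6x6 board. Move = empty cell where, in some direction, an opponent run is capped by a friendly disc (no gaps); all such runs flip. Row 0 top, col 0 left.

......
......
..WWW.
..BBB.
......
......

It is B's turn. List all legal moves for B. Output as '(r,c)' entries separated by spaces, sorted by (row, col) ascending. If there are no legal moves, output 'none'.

Answer: (1,1) (1,2) (1,3) (1,4) (1,5)

Derivation:
(1,1): flips 1 -> legal
(1,2): flips 2 -> legal
(1,3): flips 1 -> legal
(1,4): flips 2 -> legal
(1,5): flips 1 -> legal
(2,1): no bracket -> illegal
(2,5): no bracket -> illegal
(3,1): no bracket -> illegal
(3,5): no bracket -> illegal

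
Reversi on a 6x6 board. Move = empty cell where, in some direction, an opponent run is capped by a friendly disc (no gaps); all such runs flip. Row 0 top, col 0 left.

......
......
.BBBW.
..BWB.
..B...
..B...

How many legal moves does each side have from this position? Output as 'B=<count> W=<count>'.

Answer: B=5 W=7

Derivation:
-- B to move --
(1,3): no bracket -> illegal
(1,4): flips 1 -> legal
(1,5): flips 2 -> legal
(2,5): flips 1 -> legal
(3,5): no bracket -> illegal
(4,3): flips 1 -> legal
(4,4): flips 1 -> legal
B mobility = 5
-- W to move --
(1,0): no bracket -> illegal
(1,1): flips 1 -> legal
(1,2): no bracket -> illegal
(1,3): flips 1 -> legal
(1,4): no bracket -> illegal
(2,0): flips 3 -> legal
(2,5): no bracket -> illegal
(3,0): no bracket -> illegal
(3,1): flips 1 -> legal
(3,5): flips 1 -> legal
(4,1): no bracket -> illegal
(4,3): no bracket -> illegal
(4,4): flips 1 -> legal
(4,5): no bracket -> illegal
(5,1): flips 1 -> legal
(5,3): no bracket -> illegal
W mobility = 7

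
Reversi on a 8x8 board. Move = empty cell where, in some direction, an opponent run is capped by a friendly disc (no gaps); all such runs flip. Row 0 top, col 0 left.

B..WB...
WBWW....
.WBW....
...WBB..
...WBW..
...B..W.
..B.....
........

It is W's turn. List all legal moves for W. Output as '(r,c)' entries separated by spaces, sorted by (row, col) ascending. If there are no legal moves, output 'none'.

Answer: (0,1) (0,5) (2,5) (3,1) (3,2) (3,6) (5,5) (6,3)

Derivation:
(0,1): flips 1 -> legal
(0,2): no bracket -> illegal
(0,5): flips 1 -> legal
(1,4): no bracket -> illegal
(1,5): no bracket -> illegal
(2,0): no bracket -> illegal
(2,4): no bracket -> illegal
(2,5): flips 2 -> legal
(2,6): no bracket -> illegal
(3,1): flips 1 -> legal
(3,2): flips 1 -> legal
(3,6): flips 2 -> legal
(4,2): no bracket -> illegal
(4,6): no bracket -> illegal
(5,1): no bracket -> illegal
(5,2): no bracket -> illegal
(5,4): no bracket -> illegal
(5,5): flips 1 -> legal
(6,1): no bracket -> illegal
(6,3): flips 1 -> legal
(6,4): no bracket -> illegal
(7,1): no bracket -> illegal
(7,2): no bracket -> illegal
(7,3): no bracket -> illegal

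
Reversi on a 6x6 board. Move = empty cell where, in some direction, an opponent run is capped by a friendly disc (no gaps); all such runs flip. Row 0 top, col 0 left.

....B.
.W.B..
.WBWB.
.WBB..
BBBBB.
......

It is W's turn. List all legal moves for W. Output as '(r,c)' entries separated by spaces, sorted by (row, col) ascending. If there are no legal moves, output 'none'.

Answer: (0,3) (2,5) (3,4) (5,0) (5,1) (5,3) (5,4) (5,5)

Derivation:
(0,2): no bracket -> illegal
(0,3): flips 1 -> legal
(0,5): no bracket -> illegal
(1,2): no bracket -> illegal
(1,4): no bracket -> illegal
(1,5): no bracket -> illegal
(2,5): flips 1 -> legal
(3,0): no bracket -> illegal
(3,4): flips 2 -> legal
(3,5): no bracket -> illegal
(4,5): no bracket -> illegal
(5,0): flips 2 -> legal
(5,1): flips 1 -> legal
(5,2): no bracket -> illegal
(5,3): flips 3 -> legal
(5,4): flips 2 -> legal
(5,5): flips 3 -> legal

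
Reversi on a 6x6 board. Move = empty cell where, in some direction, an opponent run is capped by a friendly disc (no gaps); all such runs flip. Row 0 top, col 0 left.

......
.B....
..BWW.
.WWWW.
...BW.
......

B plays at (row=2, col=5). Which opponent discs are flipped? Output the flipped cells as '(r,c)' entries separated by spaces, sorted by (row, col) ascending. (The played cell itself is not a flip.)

Answer: (2,3) (2,4) (3,4)

Derivation:
Dir NW: first cell '.' (not opp) -> no flip
Dir N: first cell '.' (not opp) -> no flip
Dir NE: edge -> no flip
Dir W: opp run (2,4) (2,3) capped by B -> flip
Dir E: edge -> no flip
Dir SW: opp run (3,4) capped by B -> flip
Dir S: first cell '.' (not opp) -> no flip
Dir SE: edge -> no flip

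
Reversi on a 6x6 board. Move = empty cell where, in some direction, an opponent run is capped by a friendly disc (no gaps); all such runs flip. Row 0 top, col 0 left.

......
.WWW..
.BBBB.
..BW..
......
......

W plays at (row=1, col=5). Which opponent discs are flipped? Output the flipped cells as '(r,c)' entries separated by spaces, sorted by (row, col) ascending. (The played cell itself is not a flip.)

Answer: (2,4)

Derivation:
Dir NW: first cell '.' (not opp) -> no flip
Dir N: first cell '.' (not opp) -> no flip
Dir NE: edge -> no flip
Dir W: first cell '.' (not opp) -> no flip
Dir E: edge -> no flip
Dir SW: opp run (2,4) capped by W -> flip
Dir S: first cell '.' (not opp) -> no flip
Dir SE: edge -> no flip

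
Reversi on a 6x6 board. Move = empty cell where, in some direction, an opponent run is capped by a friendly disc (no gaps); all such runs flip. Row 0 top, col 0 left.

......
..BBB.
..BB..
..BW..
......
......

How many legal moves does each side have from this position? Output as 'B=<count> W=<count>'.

Answer: B=3 W=3

Derivation:
-- B to move --
(2,4): no bracket -> illegal
(3,4): flips 1 -> legal
(4,2): no bracket -> illegal
(4,3): flips 1 -> legal
(4,4): flips 1 -> legal
B mobility = 3
-- W to move --
(0,1): no bracket -> illegal
(0,2): no bracket -> illegal
(0,3): flips 2 -> legal
(0,4): no bracket -> illegal
(0,5): no bracket -> illegal
(1,1): flips 1 -> legal
(1,5): no bracket -> illegal
(2,1): no bracket -> illegal
(2,4): no bracket -> illegal
(2,5): no bracket -> illegal
(3,1): flips 1 -> legal
(3,4): no bracket -> illegal
(4,1): no bracket -> illegal
(4,2): no bracket -> illegal
(4,3): no bracket -> illegal
W mobility = 3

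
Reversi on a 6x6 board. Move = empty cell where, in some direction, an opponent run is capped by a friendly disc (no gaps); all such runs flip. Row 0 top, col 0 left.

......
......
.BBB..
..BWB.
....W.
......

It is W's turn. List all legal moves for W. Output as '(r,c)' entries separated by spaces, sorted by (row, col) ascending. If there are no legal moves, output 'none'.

Answer: (1,1) (1,3) (2,4) (3,1) (3,5)

Derivation:
(1,0): no bracket -> illegal
(1,1): flips 1 -> legal
(1,2): no bracket -> illegal
(1,3): flips 1 -> legal
(1,4): no bracket -> illegal
(2,0): no bracket -> illegal
(2,4): flips 1 -> legal
(2,5): no bracket -> illegal
(3,0): no bracket -> illegal
(3,1): flips 1 -> legal
(3,5): flips 1 -> legal
(4,1): no bracket -> illegal
(4,2): no bracket -> illegal
(4,3): no bracket -> illegal
(4,5): no bracket -> illegal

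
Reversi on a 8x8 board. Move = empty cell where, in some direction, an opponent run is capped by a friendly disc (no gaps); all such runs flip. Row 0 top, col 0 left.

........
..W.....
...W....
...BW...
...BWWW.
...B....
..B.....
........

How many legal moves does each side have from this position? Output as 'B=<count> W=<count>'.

Answer: B=5 W=6

Derivation:
-- B to move --
(0,1): no bracket -> illegal
(0,2): no bracket -> illegal
(0,3): no bracket -> illegal
(1,1): no bracket -> illegal
(1,3): flips 1 -> legal
(1,4): no bracket -> illegal
(2,1): no bracket -> illegal
(2,2): no bracket -> illegal
(2,4): no bracket -> illegal
(2,5): flips 1 -> legal
(3,2): no bracket -> illegal
(3,5): flips 2 -> legal
(3,6): no bracket -> illegal
(3,7): no bracket -> illegal
(4,7): flips 3 -> legal
(5,4): no bracket -> illegal
(5,5): flips 1 -> legal
(5,6): no bracket -> illegal
(5,7): no bracket -> illegal
B mobility = 5
-- W to move --
(2,2): flips 1 -> legal
(2,4): no bracket -> illegal
(3,2): flips 1 -> legal
(4,2): flips 1 -> legal
(5,1): no bracket -> illegal
(5,2): flips 1 -> legal
(5,4): no bracket -> illegal
(6,1): no bracket -> illegal
(6,3): flips 3 -> legal
(6,4): no bracket -> illegal
(7,1): flips 2 -> legal
(7,2): no bracket -> illegal
(7,3): no bracket -> illegal
W mobility = 6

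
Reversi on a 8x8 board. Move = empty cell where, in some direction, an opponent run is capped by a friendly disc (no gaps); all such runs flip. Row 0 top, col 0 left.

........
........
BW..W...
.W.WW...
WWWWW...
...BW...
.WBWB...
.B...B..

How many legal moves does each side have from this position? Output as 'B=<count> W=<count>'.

Answer: B=8 W=3

Derivation:
-- B to move --
(1,0): no bracket -> illegal
(1,1): no bracket -> illegal
(1,2): no bracket -> illegal
(1,3): no bracket -> illegal
(1,4): flips 4 -> legal
(1,5): no bracket -> illegal
(2,2): flips 1 -> legal
(2,3): flips 2 -> legal
(2,5): no bracket -> illegal
(3,0): no bracket -> illegal
(3,2): no bracket -> illegal
(3,5): flips 1 -> legal
(4,5): no bracket -> illegal
(5,0): no bracket -> illegal
(5,1): flips 1 -> legal
(5,2): no bracket -> illegal
(5,5): flips 1 -> legal
(6,0): flips 1 -> legal
(6,5): no bracket -> illegal
(7,0): no bracket -> illegal
(7,2): no bracket -> illegal
(7,3): flips 1 -> legal
(7,4): no bracket -> illegal
B mobility = 8
-- W to move --
(1,0): no bracket -> illegal
(1,1): no bracket -> illegal
(3,0): no bracket -> illegal
(5,1): no bracket -> illegal
(5,2): flips 1 -> legal
(5,5): no bracket -> illegal
(6,0): no bracket -> illegal
(6,5): flips 1 -> legal
(6,6): no bracket -> illegal
(7,0): no bracket -> illegal
(7,2): no bracket -> illegal
(7,3): no bracket -> illegal
(7,4): flips 1 -> legal
(7,6): no bracket -> illegal
W mobility = 3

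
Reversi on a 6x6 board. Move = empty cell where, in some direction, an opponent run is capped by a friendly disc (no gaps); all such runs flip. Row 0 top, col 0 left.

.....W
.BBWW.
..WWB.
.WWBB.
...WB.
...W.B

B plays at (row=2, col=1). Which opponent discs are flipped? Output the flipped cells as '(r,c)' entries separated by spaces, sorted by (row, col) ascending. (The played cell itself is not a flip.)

Dir NW: first cell '.' (not opp) -> no flip
Dir N: first cell 'B' (not opp) -> no flip
Dir NE: first cell 'B' (not opp) -> no flip
Dir W: first cell '.' (not opp) -> no flip
Dir E: opp run (2,2) (2,3) capped by B -> flip
Dir SW: first cell '.' (not opp) -> no flip
Dir S: opp run (3,1), next='.' -> no flip
Dir SE: opp run (3,2) (4,3), next='.' -> no flip

Answer: (2,2) (2,3)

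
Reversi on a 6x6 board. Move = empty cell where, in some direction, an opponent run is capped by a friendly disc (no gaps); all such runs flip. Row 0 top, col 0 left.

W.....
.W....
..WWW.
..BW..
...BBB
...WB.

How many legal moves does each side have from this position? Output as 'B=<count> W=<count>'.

Answer: B=5 W=5

Derivation:
-- B to move --
(0,1): no bracket -> illegal
(0,2): no bracket -> illegal
(1,0): no bracket -> illegal
(1,2): flips 1 -> legal
(1,3): flips 2 -> legal
(1,4): flips 1 -> legal
(1,5): no bracket -> illegal
(2,0): no bracket -> illegal
(2,1): no bracket -> illegal
(2,5): no bracket -> illegal
(3,1): no bracket -> illegal
(3,4): flips 1 -> legal
(3,5): no bracket -> illegal
(4,2): no bracket -> illegal
(5,2): flips 1 -> legal
B mobility = 5
-- W to move --
(2,1): no bracket -> illegal
(3,1): flips 1 -> legal
(3,4): no bracket -> illegal
(3,5): flips 1 -> legal
(4,1): flips 1 -> legal
(4,2): flips 1 -> legal
(5,2): no bracket -> illegal
(5,5): flips 2 -> legal
W mobility = 5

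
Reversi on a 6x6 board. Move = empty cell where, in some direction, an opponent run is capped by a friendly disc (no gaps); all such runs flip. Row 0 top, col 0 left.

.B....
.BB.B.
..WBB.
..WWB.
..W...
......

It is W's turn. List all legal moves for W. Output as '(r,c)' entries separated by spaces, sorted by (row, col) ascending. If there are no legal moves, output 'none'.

Answer: (0,0) (0,2) (0,5) (1,3) (1,5) (2,5) (3,5)

Derivation:
(0,0): flips 1 -> legal
(0,2): flips 1 -> legal
(0,3): no bracket -> illegal
(0,4): no bracket -> illegal
(0,5): flips 2 -> legal
(1,0): no bracket -> illegal
(1,3): flips 1 -> legal
(1,5): flips 1 -> legal
(2,0): no bracket -> illegal
(2,1): no bracket -> illegal
(2,5): flips 2 -> legal
(3,5): flips 1 -> legal
(4,3): no bracket -> illegal
(4,4): no bracket -> illegal
(4,5): no bracket -> illegal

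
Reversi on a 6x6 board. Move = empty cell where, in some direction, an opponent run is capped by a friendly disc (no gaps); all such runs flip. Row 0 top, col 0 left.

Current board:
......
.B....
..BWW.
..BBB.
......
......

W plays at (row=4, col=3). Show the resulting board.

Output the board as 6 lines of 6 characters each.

Place W at (4,3); scan 8 dirs for brackets.
Dir NW: opp run (3,2), next='.' -> no flip
Dir N: opp run (3,3) capped by W -> flip
Dir NE: opp run (3,4), next='.' -> no flip
Dir W: first cell '.' (not opp) -> no flip
Dir E: first cell '.' (not opp) -> no flip
Dir SW: first cell '.' (not opp) -> no flip
Dir S: first cell '.' (not opp) -> no flip
Dir SE: first cell '.' (not opp) -> no flip
All flips: (3,3)

Answer: ......
.B....
..BWW.
..BWB.
...W..
......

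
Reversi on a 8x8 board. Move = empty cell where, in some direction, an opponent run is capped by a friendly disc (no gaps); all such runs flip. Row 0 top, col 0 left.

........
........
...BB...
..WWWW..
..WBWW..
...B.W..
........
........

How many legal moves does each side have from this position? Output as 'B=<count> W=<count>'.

Answer: B=9 W=9

Derivation:
-- B to move --
(2,1): flips 1 -> legal
(2,2): no bracket -> illegal
(2,5): flips 1 -> legal
(2,6): flips 2 -> legal
(3,1): flips 1 -> legal
(3,6): no bracket -> illegal
(4,1): flips 2 -> legal
(4,6): flips 3 -> legal
(5,1): flips 2 -> legal
(5,2): no bracket -> illegal
(5,4): flips 2 -> legal
(5,6): flips 2 -> legal
(6,4): no bracket -> illegal
(6,5): no bracket -> illegal
(6,6): no bracket -> illegal
B mobility = 9
-- W to move --
(1,2): flips 1 -> legal
(1,3): flips 2 -> legal
(1,4): flips 2 -> legal
(1,5): flips 1 -> legal
(2,2): no bracket -> illegal
(2,5): no bracket -> illegal
(5,2): flips 1 -> legal
(5,4): flips 1 -> legal
(6,2): flips 1 -> legal
(6,3): flips 2 -> legal
(6,4): flips 1 -> legal
W mobility = 9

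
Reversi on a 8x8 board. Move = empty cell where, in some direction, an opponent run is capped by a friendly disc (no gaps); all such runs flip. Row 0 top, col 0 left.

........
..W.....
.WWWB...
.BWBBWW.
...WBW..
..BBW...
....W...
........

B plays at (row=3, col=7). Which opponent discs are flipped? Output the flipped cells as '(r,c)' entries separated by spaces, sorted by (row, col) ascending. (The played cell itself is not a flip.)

Dir NW: first cell '.' (not opp) -> no flip
Dir N: first cell '.' (not opp) -> no flip
Dir NE: edge -> no flip
Dir W: opp run (3,6) (3,5) capped by B -> flip
Dir E: edge -> no flip
Dir SW: first cell '.' (not opp) -> no flip
Dir S: first cell '.' (not opp) -> no flip
Dir SE: edge -> no flip

Answer: (3,5) (3,6)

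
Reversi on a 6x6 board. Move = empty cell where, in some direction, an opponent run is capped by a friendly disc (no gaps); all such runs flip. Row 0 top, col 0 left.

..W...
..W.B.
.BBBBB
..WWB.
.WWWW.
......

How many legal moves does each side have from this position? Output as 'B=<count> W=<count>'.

Answer: B=9 W=9

Derivation:
-- B to move --
(0,1): flips 1 -> legal
(0,3): flips 1 -> legal
(1,1): no bracket -> illegal
(1,3): no bracket -> illegal
(3,0): no bracket -> illegal
(3,1): flips 2 -> legal
(3,5): no bracket -> illegal
(4,0): no bracket -> illegal
(4,5): no bracket -> illegal
(5,0): flips 2 -> legal
(5,1): flips 2 -> legal
(5,2): flips 3 -> legal
(5,3): flips 2 -> legal
(5,4): flips 3 -> legal
(5,5): flips 2 -> legal
B mobility = 9
-- W to move --
(0,3): no bracket -> illegal
(0,4): flips 3 -> legal
(0,5): flips 2 -> legal
(1,0): flips 1 -> legal
(1,1): flips 1 -> legal
(1,3): flips 1 -> legal
(1,5): flips 1 -> legal
(2,0): no bracket -> illegal
(3,0): flips 1 -> legal
(3,1): no bracket -> illegal
(3,5): flips 1 -> legal
(4,5): flips 2 -> legal
W mobility = 9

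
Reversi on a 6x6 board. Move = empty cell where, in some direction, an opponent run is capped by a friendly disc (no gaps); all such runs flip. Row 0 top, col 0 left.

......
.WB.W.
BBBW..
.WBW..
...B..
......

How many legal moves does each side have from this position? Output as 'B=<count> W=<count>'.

Answer: B=13 W=4

Derivation:
-- B to move --
(0,0): flips 1 -> legal
(0,1): flips 1 -> legal
(0,2): flips 1 -> legal
(0,3): no bracket -> illegal
(0,4): no bracket -> illegal
(0,5): flips 2 -> legal
(1,0): flips 1 -> legal
(1,3): flips 2 -> legal
(1,5): no bracket -> illegal
(2,4): flips 1 -> legal
(2,5): no bracket -> illegal
(3,0): flips 1 -> legal
(3,4): flips 2 -> legal
(4,0): flips 1 -> legal
(4,1): flips 1 -> legal
(4,2): flips 1 -> legal
(4,4): flips 1 -> legal
B mobility = 13
-- W to move --
(0,1): flips 1 -> legal
(0,2): no bracket -> illegal
(0,3): no bracket -> illegal
(1,0): no bracket -> illegal
(1,3): flips 2 -> legal
(3,0): no bracket -> illegal
(3,4): no bracket -> illegal
(4,1): flips 1 -> legal
(4,2): no bracket -> illegal
(4,4): no bracket -> illegal
(5,2): no bracket -> illegal
(5,3): flips 1 -> legal
(5,4): no bracket -> illegal
W mobility = 4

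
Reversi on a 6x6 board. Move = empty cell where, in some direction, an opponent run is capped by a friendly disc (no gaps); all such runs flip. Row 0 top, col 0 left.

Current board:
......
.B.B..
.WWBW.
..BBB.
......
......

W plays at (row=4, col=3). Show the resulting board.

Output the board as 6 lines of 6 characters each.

Place W at (4,3); scan 8 dirs for brackets.
Dir NW: opp run (3,2) capped by W -> flip
Dir N: opp run (3,3) (2,3) (1,3), next='.' -> no flip
Dir NE: opp run (3,4), next='.' -> no flip
Dir W: first cell '.' (not opp) -> no flip
Dir E: first cell '.' (not opp) -> no flip
Dir SW: first cell '.' (not opp) -> no flip
Dir S: first cell '.' (not opp) -> no flip
Dir SE: first cell '.' (not opp) -> no flip
All flips: (3,2)

Answer: ......
.B.B..
.WWBW.
..WBB.
...W..
......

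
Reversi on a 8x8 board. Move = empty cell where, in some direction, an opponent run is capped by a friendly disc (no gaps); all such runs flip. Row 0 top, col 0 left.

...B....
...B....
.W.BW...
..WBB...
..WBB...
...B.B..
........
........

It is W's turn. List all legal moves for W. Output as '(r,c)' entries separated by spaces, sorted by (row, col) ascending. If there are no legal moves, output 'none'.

(0,2): flips 1 -> legal
(0,4): no bracket -> illegal
(1,2): no bracket -> illegal
(1,4): flips 1 -> legal
(2,2): flips 1 -> legal
(2,5): no bracket -> illegal
(3,5): flips 2 -> legal
(4,5): flips 2 -> legal
(4,6): no bracket -> illegal
(5,2): no bracket -> illegal
(5,4): flips 3 -> legal
(5,6): no bracket -> illegal
(6,2): no bracket -> illegal
(6,3): no bracket -> illegal
(6,4): flips 1 -> legal
(6,5): no bracket -> illegal
(6,6): no bracket -> illegal

Answer: (0,2) (1,4) (2,2) (3,5) (4,5) (5,4) (6,4)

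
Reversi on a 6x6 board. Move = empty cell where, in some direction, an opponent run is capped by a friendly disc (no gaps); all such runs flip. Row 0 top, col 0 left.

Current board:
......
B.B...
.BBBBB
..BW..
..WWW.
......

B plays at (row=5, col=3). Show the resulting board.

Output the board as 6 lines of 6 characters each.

Answer: ......
B.B...
.BBBBB
..BB..
..WBW.
...B..

Derivation:
Place B at (5,3); scan 8 dirs for brackets.
Dir NW: opp run (4,2), next='.' -> no flip
Dir N: opp run (4,3) (3,3) capped by B -> flip
Dir NE: opp run (4,4), next='.' -> no flip
Dir W: first cell '.' (not opp) -> no flip
Dir E: first cell '.' (not opp) -> no flip
Dir SW: edge -> no flip
Dir S: edge -> no flip
Dir SE: edge -> no flip
All flips: (3,3) (4,3)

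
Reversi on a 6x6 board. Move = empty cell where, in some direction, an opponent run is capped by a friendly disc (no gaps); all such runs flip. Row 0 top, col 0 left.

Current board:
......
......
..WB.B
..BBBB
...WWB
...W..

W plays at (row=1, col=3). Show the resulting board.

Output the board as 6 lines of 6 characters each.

Answer: ......
...W..
..WW.B
..BWBB
...WWB
...W..

Derivation:
Place W at (1,3); scan 8 dirs for brackets.
Dir NW: first cell '.' (not opp) -> no flip
Dir N: first cell '.' (not opp) -> no flip
Dir NE: first cell '.' (not opp) -> no flip
Dir W: first cell '.' (not opp) -> no flip
Dir E: first cell '.' (not opp) -> no flip
Dir SW: first cell 'W' (not opp) -> no flip
Dir S: opp run (2,3) (3,3) capped by W -> flip
Dir SE: first cell '.' (not opp) -> no flip
All flips: (2,3) (3,3)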